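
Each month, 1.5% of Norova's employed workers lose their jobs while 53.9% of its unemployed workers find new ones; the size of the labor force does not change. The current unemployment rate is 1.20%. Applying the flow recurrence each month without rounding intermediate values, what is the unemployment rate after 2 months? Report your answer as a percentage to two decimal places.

Unemployment rate after two months ≈ 2.41%.

With a fixed labor force, u_{t+1} = u_t + s·(1−u_t) − f·u_t = u_t·(1−s−f) + s.
Here 1−s−f = 0.446 and s = 0.015.
u_1 = 0.012000 × 0.446 + 0.015 = 0.020352.
u_2 = 0.020352 × 0.446 + 0.015 = 0.024077.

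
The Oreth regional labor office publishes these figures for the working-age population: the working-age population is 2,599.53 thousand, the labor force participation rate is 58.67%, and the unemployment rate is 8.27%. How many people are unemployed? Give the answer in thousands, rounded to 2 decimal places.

About 126.13 thousand are unemployed.

Labor force = 0.5867 × 2,599.53 = 1,525.14 thousand.
Unemployed = 0.0827 × 1,525.14 ≈ 126.13 thousand.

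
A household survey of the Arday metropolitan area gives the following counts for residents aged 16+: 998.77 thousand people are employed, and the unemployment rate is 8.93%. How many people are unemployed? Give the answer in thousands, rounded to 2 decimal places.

Let U be the number unemployed. The labor force is E + U, and U/(E+U) = 0.0893.
So U = 0.0893 × 998.77 / (1 − 0.0893) = 89.1902 / 0.9107 ≈ 97.94 thousand.

About 97.94 thousand are unemployed.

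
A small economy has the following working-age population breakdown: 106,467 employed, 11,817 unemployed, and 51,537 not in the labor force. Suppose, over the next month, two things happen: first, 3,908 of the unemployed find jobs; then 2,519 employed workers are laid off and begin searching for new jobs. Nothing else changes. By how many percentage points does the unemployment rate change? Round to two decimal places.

The unemployment rate changes by −1.17 percentage points.

Initially, labor force = 106,467 + 11,817 = 118,284, so u = 11,817/118,284 = 9.99%.
After the first change, unemployed falls and employed rises by 3,908; labor force unchanged → E = 110,375, U = 7,909, labor force = 118,284.
After the second change, employed falls and unemployed rises by 2,519; labor force unchanged → E = 107,856, U = 10,428, labor force = 118,284.
New unemployment rate = 10,428 / 118,284 = 8.82%.
Change = 8.82% − 9.99% = −1.17 percentage points.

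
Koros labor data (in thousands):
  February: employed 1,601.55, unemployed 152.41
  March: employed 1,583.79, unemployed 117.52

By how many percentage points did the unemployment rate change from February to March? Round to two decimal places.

The unemployment rate changed by −1.78 percentage points.

February: labor force = 1,601.55 + 152.41 = 1,753.96; u = 152.41/1,753.96 = 8.69%.
March: labor force = 1,583.79 + 117.52 = 1,701.31; u = 117.52/1,701.31 = 6.91%.
Change = 6.91% − 8.69% = −1.78 pp.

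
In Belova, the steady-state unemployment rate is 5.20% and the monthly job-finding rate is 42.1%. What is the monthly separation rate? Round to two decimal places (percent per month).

Separation rate ≈ 2.31% per month.

From u* = s/(s+f): s = u·f/(1−u).
s = 0.0520 × 42.1 / (1 − 0.0520) = 2.1892 / 0.9480 ≈ 2.31% per month.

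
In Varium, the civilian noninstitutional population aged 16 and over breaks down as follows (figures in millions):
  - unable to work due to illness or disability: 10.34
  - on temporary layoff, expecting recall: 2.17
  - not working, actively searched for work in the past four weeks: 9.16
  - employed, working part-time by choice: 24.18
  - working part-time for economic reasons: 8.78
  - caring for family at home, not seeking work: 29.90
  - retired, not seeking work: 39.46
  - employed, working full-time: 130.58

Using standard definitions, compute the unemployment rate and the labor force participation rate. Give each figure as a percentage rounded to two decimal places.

Employed = 24.18 + 8.78 + 130.58 = 163.54 million (anyone who worked, including part-time for economic reasons, counts as employed).
Unemployed = 2.17 + 9.16 = 11.33 million (jobless and actively searching, or on temporary layoff).
Labor force = 163.54 + 11.33 = 174.87 million.
Not in labor force = 10.34 + 29.90 + 39.46 = 79.70 million (those not working and not actively searching are outside the labor force).
Civilian working-age population = 174.87 + 79.70 = 254.57 million.
Unemployment rate = 11.33 / 174.87 = 6.48%.
Labor force participation rate = 174.87 / 254.57 = 68.69%.

Unemployment rate ≈ 6.48%; labor force participation rate ≈ 68.69%.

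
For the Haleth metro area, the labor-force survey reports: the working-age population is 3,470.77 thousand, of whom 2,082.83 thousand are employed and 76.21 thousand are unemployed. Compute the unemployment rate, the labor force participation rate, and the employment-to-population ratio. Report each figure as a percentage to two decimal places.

Unemployment rate ≈ 3.53%; labor force participation rate ≈ 62.21%; employment-population ratio ≈ 60.01%.

Labor force = employed + unemployed = 2,082.83 + 76.21 = 2,159.04 thousand.
Unemployment rate = 76.21 / 2,159.04 = 3.53%.
Labor force participation rate = 2,159.04 / 3,470.77 = 62.21%.
Employment-population ratio = 2,082.83 / 3,470.77 = 60.01%.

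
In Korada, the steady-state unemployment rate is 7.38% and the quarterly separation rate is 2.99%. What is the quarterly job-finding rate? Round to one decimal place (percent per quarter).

From u* = s/(s+f): f = s·(1−u)/u.
f = 2.99 × (1 − 0.0738) / 0.0738 = 2.7693 / 0.0738 ≈ 37.5% per quarter.

Job-finding rate ≈ 37.5% per quarter.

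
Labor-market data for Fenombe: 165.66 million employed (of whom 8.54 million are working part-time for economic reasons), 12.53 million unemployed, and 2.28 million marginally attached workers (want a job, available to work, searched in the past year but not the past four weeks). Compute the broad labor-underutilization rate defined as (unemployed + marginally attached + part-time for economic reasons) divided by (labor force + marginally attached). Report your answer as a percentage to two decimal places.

Labor force = 165.66 + 12.53 = 178.19 million.
Numerator = 12.53 + 2.28 + 8.54 = 23.35 million.
Denominator = 178.19 + 2.28 = 180.47 million.
Broad rate = 23.35 / 180.47 = 12.94%.

Broad underutilization rate ≈ 12.94%.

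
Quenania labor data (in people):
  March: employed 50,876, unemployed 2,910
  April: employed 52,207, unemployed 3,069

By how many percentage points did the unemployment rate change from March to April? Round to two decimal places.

March: labor force = 50,876 + 2,910 = 53,786; u = 2,910/53,786 = 5.41%.
April: labor force = 52,207 + 3,069 = 55,276; u = 3,069/55,276 = 5.55%.
Change = 5.55% − 5.41% = +0.14 pp.

The unemployment rate changed by +0.14 percentage points.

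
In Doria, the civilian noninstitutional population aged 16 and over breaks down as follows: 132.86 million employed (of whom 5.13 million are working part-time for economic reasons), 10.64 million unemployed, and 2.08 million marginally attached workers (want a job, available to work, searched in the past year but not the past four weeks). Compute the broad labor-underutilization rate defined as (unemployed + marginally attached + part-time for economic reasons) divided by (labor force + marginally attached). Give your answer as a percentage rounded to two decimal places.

Broad underutilization rate ≈ 12.26%.

Labor force = 132.86 + 10.64 = 143.50 million.
Numerator = 10.64 + 2.08 + 5.13 = 17.85 million.
Denominator = 143.50 + 2.08 = 145.58 million.
Broad rate = 17.85 / 145.58 = 12.26%.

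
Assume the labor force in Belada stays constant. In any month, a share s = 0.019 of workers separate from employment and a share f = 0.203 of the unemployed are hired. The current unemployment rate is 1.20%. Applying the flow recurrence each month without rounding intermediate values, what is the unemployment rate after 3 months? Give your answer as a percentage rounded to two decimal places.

Unemployment rate after three months ≈ 5.09%.

With a fixed labor force, u_{t+1} = u_t + s·(1−u_t) − f·u_t = u_t·(1−s−f) + s.
Here 1−s−f = 0.778 and s = 0.019.
u_1 = 0.012000 × 0.778 + 0.019 = 0.028336.
u_2 = 0.028336 × 0.778 + 0.019 = 0.041045.
u_3 = 0.041045 × 0.778 + 0.019 = 0.050933.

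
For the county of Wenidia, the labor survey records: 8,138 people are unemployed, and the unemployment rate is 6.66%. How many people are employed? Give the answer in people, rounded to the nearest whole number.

Labor force = U / u = 8,138 / 0.0666 ≈ 122,192.
Employed = labor force − unemployed = 122,192 − 8,138 = 114,054.

About 114,054 are employed.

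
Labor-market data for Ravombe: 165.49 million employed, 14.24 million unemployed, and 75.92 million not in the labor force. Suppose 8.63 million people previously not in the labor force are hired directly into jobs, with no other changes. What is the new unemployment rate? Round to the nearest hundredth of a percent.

New unemployment rate ≈ 7.56%.

Initially, labor force = 165.49 + 14.24 = 179.73 million, so u = 14.24/179.73 = 7.92%.
After the change, employed and labor force both rise by 8.63; unemployed unchanged → E = 174.12, U = 14.24, labor force = 188.36 million.
New unemployment rate = 14.24 / 188.36 = 7.56%.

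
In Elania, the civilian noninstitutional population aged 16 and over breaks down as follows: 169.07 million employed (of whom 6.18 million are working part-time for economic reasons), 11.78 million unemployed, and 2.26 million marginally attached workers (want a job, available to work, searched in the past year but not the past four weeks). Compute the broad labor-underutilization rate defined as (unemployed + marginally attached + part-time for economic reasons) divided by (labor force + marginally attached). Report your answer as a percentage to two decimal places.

Broad underutilization rate ≈ 11.04%.

Labor force = 169.07 + 11.78 = 180.85 million.
Numerator = 11.78 + 2.26 + 6.18 = 20.22 million.
Denominator = 180.85 + 2.26 = 183.11 million.
Broad rate = 20.22 / 183.11 = 11.04%.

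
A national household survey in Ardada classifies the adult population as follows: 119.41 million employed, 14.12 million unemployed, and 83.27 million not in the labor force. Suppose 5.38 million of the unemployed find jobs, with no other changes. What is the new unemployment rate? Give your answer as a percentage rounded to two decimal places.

New unemployment rate ≈ 6.55%.

Initially, labor force = 119.41 + 14.12 = 133.53 million, so u = 14.12/133.53 = 10.57%.
After the change, unemployed falls and employed rises by 5.38; labor force unchanged → E = 124.79, U = 8.74, labor force = 133.53 million.
New unemployment rate = 8.74 / 133.53 = 6.55%.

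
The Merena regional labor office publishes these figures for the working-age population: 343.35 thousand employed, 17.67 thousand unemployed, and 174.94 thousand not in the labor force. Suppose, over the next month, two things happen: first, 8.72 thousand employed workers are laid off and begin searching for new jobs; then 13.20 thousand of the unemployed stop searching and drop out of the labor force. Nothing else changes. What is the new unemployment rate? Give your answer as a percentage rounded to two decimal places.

Initially, labor force = 343.35 + 17.67 = 361.02 thousand, so u = 17.67/361.02 = 4.89%.
After the first change, employed falls and unemployed rises by 8.72; labor force unchanged → E = 334.63, U = 26.39, labor force = 361.02 thousand.
After the second change, unemployed and labor force both fall by 13.20 → E = 334.63, U = 13.19, labor force = 347.82 thousand.
New unemployment rate = 13.19 / 347.82 = 3.79%.

New unemployment rate ≈ 3.79%.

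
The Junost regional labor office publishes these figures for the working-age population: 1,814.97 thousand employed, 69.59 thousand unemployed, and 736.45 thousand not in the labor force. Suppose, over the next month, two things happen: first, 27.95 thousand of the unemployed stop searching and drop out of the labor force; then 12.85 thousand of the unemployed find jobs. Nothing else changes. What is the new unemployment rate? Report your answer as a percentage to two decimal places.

Initially, labor force = 1,814.97 + 69.59 = 1,884.56 thousand, so u = 69.59/1,884.56 = 3.69%.
After the first change, unemployed and labor force both fall by 27.95 → E = 1,814.97, U = 41.64, labor force = 1,856.61 thousand.
After the second change, unemployed falls and employed rises by 12.85; labor force unchanged → E = 1,827.82, U = 28.79, labor force = 1,856.61 thousand.
New unemployment rate = 28.79 / 1,856.61 = 1.55%.

New unemployment rate ≈ 1.55%.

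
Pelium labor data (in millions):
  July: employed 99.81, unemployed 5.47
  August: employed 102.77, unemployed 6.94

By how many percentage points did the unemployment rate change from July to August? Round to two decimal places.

July: labor force = 99.81 + 5.47 = 105.28; u = 5.47/105.28 = 5.20%.
August: labor force = 102.77 + 6.94 = 109.71; u = 6.94/109.71 = 6.33%.
Change = 6.33% − 5.20% = +1.13 pp.

The unemployment rate changed by +1.13 percentage points.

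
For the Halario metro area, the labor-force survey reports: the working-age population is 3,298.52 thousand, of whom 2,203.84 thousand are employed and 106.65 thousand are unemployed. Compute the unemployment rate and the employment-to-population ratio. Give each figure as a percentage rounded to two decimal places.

Unemployment rate ≈ 4.62%; employment-population ratio ≈ 66.81%.

Labor force = employed + unemployed = 2,203.84 + 106.65 = 2,310.49 thousand.
Unemployment rate = 106.65 / 2,310.49 = 4.62%.
Employment-population ratio = 2,203.84 / 3,298.52 = 66.81%.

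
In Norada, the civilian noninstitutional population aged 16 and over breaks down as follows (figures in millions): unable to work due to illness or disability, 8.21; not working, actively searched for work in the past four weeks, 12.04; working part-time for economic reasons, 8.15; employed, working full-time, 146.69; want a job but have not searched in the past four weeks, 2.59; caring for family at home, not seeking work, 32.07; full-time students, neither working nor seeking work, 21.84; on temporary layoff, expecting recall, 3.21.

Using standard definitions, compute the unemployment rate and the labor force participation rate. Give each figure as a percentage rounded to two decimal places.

Employed = 8.15 + 146.69 = 154.84 million (anyone who worked, including part-time for economic reasons, counts as employed).
Unemployed = 12.04 + 3.21 = 15.25 million (jobless and actively searching, or on temporary layoff).
Labor force = 154.84 + 15.25 = 170.09 million.
Not in labor force = 8.21 + 2.59 + 32.07 + 21.84 = 64.71 million (those not working and not actively searching are outside the labor force — including those who want a job but have given up searching).
Civilian working-age population = 170.09 + 64.71 = 234.80 million.
Unemployment rate = 15.25 / 170.09 = 8.97%.
Labor force participation rate = 170.09 / 234.80 = 72.44%.

Unemployment rate ≈ 8.97%; labor force participation rate ≈ 72.44%.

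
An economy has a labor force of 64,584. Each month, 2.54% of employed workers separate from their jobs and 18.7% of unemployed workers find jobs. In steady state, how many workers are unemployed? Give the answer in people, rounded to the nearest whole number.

About 7,723 are unemployed in steady state.

Steady-state unemployment rate u* = s/(s+f) = 2.54/(2.54+18.7) = 0.119586.
Unemployed = u* × labor force = 0.119586 × 64,584 ≈ 7,723.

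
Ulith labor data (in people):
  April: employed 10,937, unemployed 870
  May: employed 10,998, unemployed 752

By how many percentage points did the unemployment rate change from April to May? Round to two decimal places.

The unemployment rate changed by −0.97 percentage points.

April: labor force = 10,937 + 870 = 11,807; u = 870/11,807 = 7.37%.
May: labor force = 10,998 + 752 = 11,750; u = 752/11,750 = 6.40%.
Change = 6.40% − 7.37% = −0.97 pp.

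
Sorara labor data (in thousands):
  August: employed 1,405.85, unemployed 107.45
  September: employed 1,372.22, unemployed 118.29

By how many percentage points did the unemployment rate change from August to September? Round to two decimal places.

August: labor force = 1,405.85 + 107.45 = 1,513.30; u = 107.45/1,513.30 = 7.10%.
September: labor force = 1,372.22 + 118.29 = 1,490.51; u = 118.29/1,490.51 = 7.94%.
Change = 7.94% − 7.10% = +0.84 pp.

The unemployment rate changed by +0.84 percentage points.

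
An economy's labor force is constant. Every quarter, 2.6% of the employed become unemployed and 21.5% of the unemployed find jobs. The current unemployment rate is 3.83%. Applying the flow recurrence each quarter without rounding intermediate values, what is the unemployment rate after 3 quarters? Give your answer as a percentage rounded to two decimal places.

Unemployment rate after three quarters ≈ 7.75%.

With a fixed labor force, u_{t+1} = u_t + s·(1−u_t) − f·u_t = u_t·(1−s−f) + s.
Here 1−s−f = 0.759 and s = 0.026.
u_1 = 0.038300 × 0.759 + 0.026 = 0.055070.
u_2 = 0.055070 × 0.759 + 0.026 = 0.067798.
u_3 = 0.067798 × 0.759 + 0.026 = 0.077459.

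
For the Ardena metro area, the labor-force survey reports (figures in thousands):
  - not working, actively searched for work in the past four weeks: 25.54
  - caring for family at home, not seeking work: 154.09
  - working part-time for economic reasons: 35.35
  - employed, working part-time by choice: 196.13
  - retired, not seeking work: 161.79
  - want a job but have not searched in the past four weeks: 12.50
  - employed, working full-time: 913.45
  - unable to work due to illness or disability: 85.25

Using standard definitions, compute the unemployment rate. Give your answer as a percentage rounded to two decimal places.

Unemployment rate ≈ 2.18%.

Employed = 35.35 + 196.13 + 913.45 = 1,144.93 thousand (anyone who worked, including part-time for economic reasons, counts as employed).
Unemployed = 25.54 thousand.
Labor force = 1,144.93 + 25.54 = 1,170.47 thousand.
Unemployment rate = 25.54 / 1,170.47 = 2.18%.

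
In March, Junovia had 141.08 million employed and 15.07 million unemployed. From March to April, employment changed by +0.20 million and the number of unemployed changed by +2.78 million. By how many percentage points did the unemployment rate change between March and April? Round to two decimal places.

March: labor force = 141.08 + 15.07 = 156.15; u = 15.07/156.15 = 9.65%.
April: labor force = 141.28 + 17.85 = 159.13; u = 17.85/159.13 = 11.22%.
Change = 11.22% − 9.65% = +1.57 pp.

The unemployment rate changed by +1.57 percentage points.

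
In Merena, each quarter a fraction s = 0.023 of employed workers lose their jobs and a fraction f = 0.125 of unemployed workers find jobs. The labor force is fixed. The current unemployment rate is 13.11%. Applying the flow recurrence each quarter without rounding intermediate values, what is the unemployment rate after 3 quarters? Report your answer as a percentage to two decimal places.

With a fixed labor force, u_{t+1} = u_t + s·(1−u_t) − f·u_t = u_t·(1−s−f) + s.
Here 1−s−f = 0.852 and s = 0.023.
u_1 = 0.131100 × 0.852 + 0.023 = 0.134697.
u_2 = 0.134697 × 0.852 + 0.023 = 0.137762.
u_3 = 0.137762 × 0.852 + 0.023 = 0.140373.

Unemployment rate after three quarters ≈ 14.04%.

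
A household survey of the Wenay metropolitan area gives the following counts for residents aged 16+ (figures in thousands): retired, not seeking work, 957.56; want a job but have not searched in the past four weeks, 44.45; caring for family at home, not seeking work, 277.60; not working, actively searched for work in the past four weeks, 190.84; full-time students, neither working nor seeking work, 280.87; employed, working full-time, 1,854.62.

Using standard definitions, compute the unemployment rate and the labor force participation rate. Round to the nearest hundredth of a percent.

Unemployment rate ≈ 9.33%; labor force participation rate ≈ 56.72%.

Employed = 1,854.62 thousand.
Unemployed = 190.84 thousand.
Labor force = 1,854.62 + 190.84 = 2,045.46 thousand.
Not in labor force = 957.56 + 44.45 + 277.60 + 280.87 = 1,560.48 thousand (those not working and not actively searching are outside the labor force — including those who want a job but have given up searching).
Civilian working-age population = 2,045.46 + 1,560.48 = 3,605.94 thousand.
Unemployment rate = 190.84 / 2,045.46 = 9.33%.
Labor force participation rate = 2,045.46 / 3,605.94 = 56.72%.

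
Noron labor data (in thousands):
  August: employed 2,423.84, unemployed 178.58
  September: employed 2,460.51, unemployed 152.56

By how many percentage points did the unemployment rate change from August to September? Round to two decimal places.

The unemployment rate changed by −1.02 percentage points.

August: labor force = 2,423.84 + 178.58 = 2,602.42; u = 178.58/2,602.42 = 6.86%.
September: labor force = 2,460.51 + 152.56 = 2,613.07; u = 152.56/2,613.07 = 5.84%.
Change = 5.84% − 6.86% = −1.02 pp.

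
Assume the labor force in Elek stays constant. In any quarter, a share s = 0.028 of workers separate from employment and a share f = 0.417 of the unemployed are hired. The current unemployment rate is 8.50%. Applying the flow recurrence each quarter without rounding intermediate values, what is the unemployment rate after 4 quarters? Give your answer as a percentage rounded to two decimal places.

With a fixed labor force, u_{t+1} = u_t + s·(1−u_t) − f·u_t = u_t·(1−s−f) + s.
Here 1−s−f = 0.555 and s = 0.028.
u_1 = 0.085000 × 0.555 + 0.028 = 0.075175.
u_2 = 0.075175 × 0.555 + 0.028 = 0.069722.
u_3 = 0.069722 × 0.555 + 0.028 = 0.066696.
u_4 = 0.066696 × 0.555 + 0.028 = 0.065016.

Unemployment rate after four quarters ≈ 6.50%.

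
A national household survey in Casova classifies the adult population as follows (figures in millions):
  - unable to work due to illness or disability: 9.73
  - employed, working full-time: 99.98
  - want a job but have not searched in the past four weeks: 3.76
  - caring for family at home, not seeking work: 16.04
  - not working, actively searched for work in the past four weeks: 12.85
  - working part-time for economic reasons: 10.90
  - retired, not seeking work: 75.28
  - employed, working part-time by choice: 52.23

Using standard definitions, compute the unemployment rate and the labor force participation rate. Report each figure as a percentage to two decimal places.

Employed = 99.98 + 10.90 + 52.23 = 163.11 million (anyone who worked, including part-time for economic reasons, counts as employed).
Unemployed = 12.85 million.
Labor force = 163.11 + 12.85 = 175.96 million.
Not in labor force = 9.73 + 3.76 + 16.04 + 75.28 = 104.81 million (those not working and not actively searching are outside the labor force — including those who want a job but have given up searching).
Civilian working-age population = 175.96 + 104.81 = 280.77 million.
Unemployment rate = 12.85 / 175.96 = 7.30%.
Labor force participation rate = 175.96 / 280.77 = 62.67%.

Unemployment rate ≈ 7.30%; labor force participation rate ≈ 62.67%.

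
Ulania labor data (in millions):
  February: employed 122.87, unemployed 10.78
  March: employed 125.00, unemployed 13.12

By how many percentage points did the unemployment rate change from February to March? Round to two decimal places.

February: labor force = 122.87 + 10.78 = 133.65; u = 10.78/133.65 = 8.07%.
March: labor force = 125.00 + 13.12 = 138.12; u = 13.12/138.12 = 9.50%.
Change = 9.50% − 8.07% = +1.43 pp.

The unemployment rate changed by +1.43 percentage points.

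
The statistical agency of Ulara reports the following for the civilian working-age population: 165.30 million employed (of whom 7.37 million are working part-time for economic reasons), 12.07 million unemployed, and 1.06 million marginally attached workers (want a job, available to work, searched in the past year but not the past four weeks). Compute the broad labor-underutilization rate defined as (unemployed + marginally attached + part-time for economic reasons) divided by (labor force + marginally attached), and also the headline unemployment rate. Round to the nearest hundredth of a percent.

Labor force = 165.30 + 12.07 = 177.37 million.
Numerator = 12.07 + 1.06 + 7.37 = 20.50 million.
Denominator = 177.37 + 1.06 = 178.43 million.
Broad rate = 20.50 / 178.43 = 11.49%.
Headline unemployment rate = 12.07 / 177.37 = 6.80%.

Broad underutilization rate ≈ 11.49%; headline unemployment rate ≈ 6.80%.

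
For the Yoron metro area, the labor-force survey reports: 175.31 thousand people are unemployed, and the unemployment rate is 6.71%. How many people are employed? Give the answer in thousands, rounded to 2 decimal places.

Labor force = U / u = 175.31 / 0.0671 ≈ 2,612.67 thousand.
Employed = labor force − unemployed = 2,612.67 − 175.31 = 2,437.36 thousand.

About 2,437.36 thousand are employed.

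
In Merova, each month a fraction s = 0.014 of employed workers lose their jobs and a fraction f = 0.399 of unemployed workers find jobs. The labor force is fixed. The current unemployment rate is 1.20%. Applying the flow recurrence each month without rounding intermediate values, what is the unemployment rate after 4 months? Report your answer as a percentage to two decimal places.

Unemployment rate after four months ≈ 3.13%.

With a fixed labor force, u_{t+1} = u_t + s·(1−u_t) − f·u_t = u_t·(1−s−f) + s.
Here 1−s−f = 0.587 and s = 0.014.
u_1 = 0.012000 × 0.587 + 0.014 = 0.021044.
u_2 = 0.021044 × 0.587 + 0.014 = 0.026353.
u_3 = 0.026353 × 0.587 + 0.014 = 0.029469.
u_4 = 0.029469 × 0.587 + 0.014 = 0.031298.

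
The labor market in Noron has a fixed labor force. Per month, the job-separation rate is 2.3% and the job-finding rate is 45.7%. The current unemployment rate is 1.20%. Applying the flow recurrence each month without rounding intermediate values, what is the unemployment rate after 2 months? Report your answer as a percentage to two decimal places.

With a fixed labor force, u_{t+1} = u_t + s·(1−u_t) − f·u_t = u_t·(1−s−f) + s.
Here 1−s−f = 0.520 and s = 0.023.
u_1 = 0.012000 × 0.520 + 0.023 = 0.029240.
u_2 = 0.029240 × 0.520 + 0.023 = 0.038205.

Unemployment rate after two months ≈ 3.82%.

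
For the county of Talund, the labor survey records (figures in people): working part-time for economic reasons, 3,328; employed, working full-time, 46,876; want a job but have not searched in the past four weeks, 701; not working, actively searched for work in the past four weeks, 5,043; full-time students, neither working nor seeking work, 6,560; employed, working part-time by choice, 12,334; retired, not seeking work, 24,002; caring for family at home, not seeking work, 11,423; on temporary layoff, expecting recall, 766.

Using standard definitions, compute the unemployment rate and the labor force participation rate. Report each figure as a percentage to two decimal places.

Unemployment rate ≈ 8.50%; labor force participation rate ≈ 61.56%.

Employed = 3,328 + 46,876 + 12,334 = 62,538 (anyone who worked, including part-time for economic reasons, counts as employed).
Unemployed = 5,043 + 766 = 5,809 (jobless and actively searching, or on temporary layoff).
Labor force = 62,538 + 5,809 = 68,347.
Not in labor force = 701 + 6,560 + 24,002 + 11,423 = 42,686 (those not working and not actively searching are outside the labor force — including those who want a job but have given up searching).
Civilian working-age population = 68,347 + 42,686 = 111,033.
Unemployment rate = 5,809 / 68,347 = 8.50%.
Labor force participation rate = 68,347 / 111,033 = 61.56%.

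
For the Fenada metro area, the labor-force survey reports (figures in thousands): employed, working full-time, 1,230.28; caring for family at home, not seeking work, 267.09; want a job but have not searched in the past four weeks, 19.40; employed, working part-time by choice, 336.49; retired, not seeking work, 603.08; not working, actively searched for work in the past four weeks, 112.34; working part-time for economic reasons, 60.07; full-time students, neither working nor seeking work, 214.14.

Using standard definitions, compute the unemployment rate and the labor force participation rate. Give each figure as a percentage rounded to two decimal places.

Employed = 1,230.28 + 336.49 + 60.07 = 1,626.84 thousand (anyone who worked, including part-time for economic reasons, counts as employed).
Unemployed = 112.34 thousand.
Labor force = 1,626.84 + 112.34 = 1,739.18 thousand.
Not in labor force = 267.09 + 19.40 + 603.08 + 214.14 = 1,103.71 thousand (those not working and not actively searching are outside the labor force — including those who want a job but have given up searching).
Civilian working-age population = 1,739.18 + 1,103.71 = 2,842.89 thousand.
Unemployment rate = 112.34 / 1,739.18 = 6.46%.
Labor force participation rate = 1,739.18 / 2,842.89 = 61.18%.

Unemployment rate ≈ 6.46%; labor force participation rate ≈ 61.18%.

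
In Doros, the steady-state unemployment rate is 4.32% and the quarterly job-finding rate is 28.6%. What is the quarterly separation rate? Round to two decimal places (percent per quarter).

Separation rate ≈ 1.29% per quarter.

From u* = s/(s+f): s = u·f/(1−u).
s = 0.0432 × 28.6 / (1 − 0.0432) = 1.2355 / 0.9568 ≈ 1.29% per quarter.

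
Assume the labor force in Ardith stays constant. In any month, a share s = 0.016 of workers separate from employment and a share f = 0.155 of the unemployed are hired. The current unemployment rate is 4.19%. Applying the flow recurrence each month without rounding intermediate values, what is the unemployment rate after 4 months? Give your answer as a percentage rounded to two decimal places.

With a fixed labor force, u_{t+1} = u_t + s·(1−u_t) − f·u_t = u_t·(1−s−f) + s.
Here 1−s−f = 0.829 and s = 0.016.
u_1 = 0.041900 × 0.829 + 0.016 = 0.050735.
u_2 = 0.050735 × 0.829 + 0.016 = 0.058059.
u_3 = 0.058059 × 0.829 + 0.016 = 0.064131.
u_4 = 0.064131 × 0.829 + 0.016 = 0.069165.

Unemployment rate after four months ≈ 6.92%.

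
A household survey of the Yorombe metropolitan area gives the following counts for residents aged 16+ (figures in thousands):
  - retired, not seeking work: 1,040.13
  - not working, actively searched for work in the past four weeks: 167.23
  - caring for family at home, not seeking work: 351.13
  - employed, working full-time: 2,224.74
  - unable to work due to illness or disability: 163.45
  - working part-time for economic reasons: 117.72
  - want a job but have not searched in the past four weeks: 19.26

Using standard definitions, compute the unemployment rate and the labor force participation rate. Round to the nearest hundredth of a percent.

Unemployment rate ≈ 6.66%; labor force participation rate ≈ 61.46%.

Employed = 2,224.74 + 117.72 = 2,342.46 thousand (anyone who worked, including part-time for economic reasons, counts as employed).
Unemployed = 167.23 thousand.
Labor force = 2,342.46 + 167.23 = 2,509.69 thousand.
Not in labor force = 1,040.13 + 351.13 + 163.45 + 19.26 = 1,573.97 thousand (those not working and not actively searching are outside the labor force — including those who want a job but have given up searching).
Civilian working-age population = 2,509.69 + 1,573.97 = 4,083.66 thousand.
Unemployment rate = 167.23 / 2,509.69 = 6.66%.
Labor force participation rate = 2,509.69 / 4,083.66 = 61.46%.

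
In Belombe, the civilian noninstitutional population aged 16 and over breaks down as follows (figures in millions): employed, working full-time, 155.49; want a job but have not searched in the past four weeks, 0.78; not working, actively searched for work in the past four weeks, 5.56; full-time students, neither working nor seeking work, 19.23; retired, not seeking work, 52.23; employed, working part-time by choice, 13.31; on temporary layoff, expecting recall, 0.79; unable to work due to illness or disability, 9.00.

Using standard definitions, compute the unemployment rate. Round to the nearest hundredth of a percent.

Employed = 155.49 + 13.31 = 168.80 million.
Unemployed = 5.56 + 0.79 = 6.35 million (jobless and actively searching, or on temporary layoff).
Labor force = 168.80 + 6.35 = 175.15 million.
Unemployment rate = 6.35 / 175.15 = 3.63%.

Unemployment rate ≈ 3.63%.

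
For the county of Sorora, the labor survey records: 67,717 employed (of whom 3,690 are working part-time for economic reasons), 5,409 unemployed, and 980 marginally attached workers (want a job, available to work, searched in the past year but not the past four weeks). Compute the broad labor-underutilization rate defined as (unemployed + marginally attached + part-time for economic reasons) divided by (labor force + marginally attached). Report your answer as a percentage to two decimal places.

Broad underutilization rate ≈ 13.60%.

Labor force = 67,717 + 5,409 = 73,126.
Numerator = 5,409 + 980 + 3,690 = 10,079.
Denominator = 73,126 + 980 = 74,106.
Broad rate = 10,079 / 74,106 = 13.60%.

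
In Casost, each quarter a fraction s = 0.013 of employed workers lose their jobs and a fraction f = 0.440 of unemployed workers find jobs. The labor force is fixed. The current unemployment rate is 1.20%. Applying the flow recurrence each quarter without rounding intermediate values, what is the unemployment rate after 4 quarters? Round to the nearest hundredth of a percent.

Unemployment rate after four quarters ≈ 2.72%.

With a fixed labor force, u_{t+1} = u_t + s·(1−u_t) − f·u_t = u_t·(1−s−f) + s.
Here 1−s−f = 0.547 and s = 0.013.
u_1 = 0.012000 × 0.547 + 0.013 = 0.019564.
u_2 = 0.019564 × 0.547 + 0.013 = 0.023702.
u_3 = 0.023702 × 0.547 + 0.013 = 0.025965.
u_4 = 0.025965 × 0.547 + 0.013 = 0.027203.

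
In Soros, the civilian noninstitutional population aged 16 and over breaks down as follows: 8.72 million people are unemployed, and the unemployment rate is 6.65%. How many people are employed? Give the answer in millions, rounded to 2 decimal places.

About 122.41 million are employed.

Labor force = U / u = 8.72 / 0.0665 ≈ 131.13 million.
Employed = labor force − unemployed = 131.13 − 8.72 = 122.41 million.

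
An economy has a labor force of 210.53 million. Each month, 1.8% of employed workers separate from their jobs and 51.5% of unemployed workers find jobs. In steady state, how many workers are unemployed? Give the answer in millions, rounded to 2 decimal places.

About 7.11 million are unemployed in steady state.

Steady-state unemployment rate u* = s/(s+f) = 1.8/(1.8+51.5) = 0.033771.
Unemployed = u* × labor force = 0.033771 × 210.53 ≈ 7.11 million.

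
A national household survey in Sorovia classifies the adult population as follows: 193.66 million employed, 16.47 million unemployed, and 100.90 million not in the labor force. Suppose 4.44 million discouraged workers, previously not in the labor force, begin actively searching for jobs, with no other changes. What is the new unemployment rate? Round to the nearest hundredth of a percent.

Initially, labor force = 193.66 + 16.47 = 210.13 million, so u = 16.47/210.13 = 7.84%.
After the change, unemployed and labor force both rise by 4.44 → E = 193.66, U = 20.91, labor force = 214.57 million.
New unemployment rate = 20.91 / 214.57 = 9.75%.

New unemployment rate ≈ 9.75%.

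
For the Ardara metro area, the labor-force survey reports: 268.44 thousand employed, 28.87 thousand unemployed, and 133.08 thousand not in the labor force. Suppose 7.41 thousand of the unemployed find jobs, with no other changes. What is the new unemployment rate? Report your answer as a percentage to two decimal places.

Initially, labor force = 268.44 + 28.87 = 297.31 thousand, so u = 28.87/297.31 = 9.71%.
After the change, unemployed falls and employed rises by 7.41; labor force unchanged → E = 275.85, U = 21.46, labor force = 297.31 thousand.
New unemployment rate = 21.46 / 297.31 = 7.22%.

New unemployment rate ≈ 7.22%.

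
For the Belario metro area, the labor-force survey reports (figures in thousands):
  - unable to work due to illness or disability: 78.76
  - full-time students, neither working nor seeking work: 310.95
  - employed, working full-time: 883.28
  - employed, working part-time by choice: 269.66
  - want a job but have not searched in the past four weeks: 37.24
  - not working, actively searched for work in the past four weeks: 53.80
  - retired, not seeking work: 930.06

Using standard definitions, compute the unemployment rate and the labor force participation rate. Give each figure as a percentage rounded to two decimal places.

Employed = 883.28 + 269.66 = 1,152.94 thousand.
Unemployed = 53.80 thousand.
Labor force = 1,152.94 + 53.80 = 1,206.74 thousand.
Not in labor force = 78.76 + 310.95 + 37.24 + 930.06 = 1,357.01 thousand (those not working and not actively searching are outside the labor force — including those who want a job but have given up searching).
Civilian working-age population = 1,206.74 + 1,357.01 = 2,563.75 thousand.
Unemployment rate = 53.80 / 1,206.74 = 4.46%.
Labor force participation rate = 1,206.74 / 2,563.75 = 47.07%.

Unemployment rate ≈ 4.46%; labor force participation rate ≈ 47.07%.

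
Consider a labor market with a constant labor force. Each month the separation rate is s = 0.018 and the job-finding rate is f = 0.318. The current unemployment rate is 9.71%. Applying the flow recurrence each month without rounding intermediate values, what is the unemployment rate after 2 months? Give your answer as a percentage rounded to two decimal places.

Unemployment rate after two months ≈ 7.28%.

With a fixed labor force, u_{t+1} = u_t + s·(1−u_t) − f·u_t = u_t·(1−s−f) + s.
Here 1−s−f = 0.664 and s = 0.018.
u_1 = 0.097100 × 0.664 + 0.018 = 0.082474.
u_2 = 0.082474 × 0.664 + 0.018 = 0.072763.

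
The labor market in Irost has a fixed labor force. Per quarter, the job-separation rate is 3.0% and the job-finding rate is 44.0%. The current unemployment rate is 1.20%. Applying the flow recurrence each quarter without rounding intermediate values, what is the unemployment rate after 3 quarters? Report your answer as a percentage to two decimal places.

With a fixed labor force, u_{t+1} = u_t + s·(1−u_t) − f·u_t = u_t·(1−s−f) + s.
Here 1−s−f = 0.530 and s = 0.030.
u_1 = 0.012000 × 0.530 + 0.030 = 0.036360.
u_2 = 0.036360 × 0.530 + 0.030 = 0.049271.
u_3 = 0.049271 × 0.530 + 0.030 = 0.056114.

Unemployment rate after three quarters ≈ 5.61%.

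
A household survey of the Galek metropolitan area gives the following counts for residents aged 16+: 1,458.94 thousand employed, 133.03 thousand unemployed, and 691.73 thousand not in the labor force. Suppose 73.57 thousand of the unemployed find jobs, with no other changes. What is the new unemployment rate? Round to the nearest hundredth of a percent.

New unemployment rate ≈ 3.73%.

Initially, labor force = 1,458.94 + 133.03 = 1,591.97 thousand, so u = 133.03/1,591.97 = 8.36%.
After the change, unemployed falls and employed rises by 73.57; labor force unchanged → E = 1,532.51, U = 59.46, labor force = 1,591.97 thousand.
New unemployment rate = 59.46 / 1,591.97 = 3.73%.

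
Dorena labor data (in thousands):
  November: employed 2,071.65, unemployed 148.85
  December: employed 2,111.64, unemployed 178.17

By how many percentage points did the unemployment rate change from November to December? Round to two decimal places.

November: labor force = 2,071.65 + 148.85 = 2,220.50; u = 148.85/2,220.50 = 6.70%.
December: labor force = 2,111.64 + 178.17 = 2,289.81; u = 178.17/2,289.81 = 7.78%.
Change = 7.78% − 6.70% = +1.08 pp.

The unemployment rate changed by +1.08 percentage points.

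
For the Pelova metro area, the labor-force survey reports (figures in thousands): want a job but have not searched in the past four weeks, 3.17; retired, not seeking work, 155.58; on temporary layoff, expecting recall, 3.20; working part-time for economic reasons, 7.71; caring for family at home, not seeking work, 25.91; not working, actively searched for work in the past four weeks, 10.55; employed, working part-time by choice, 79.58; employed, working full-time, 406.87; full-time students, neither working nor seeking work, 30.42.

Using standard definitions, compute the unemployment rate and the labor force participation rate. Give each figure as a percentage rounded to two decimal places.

Unemployment rate ≈ 2.71%; labor force participation rate ≈ 70.25%.

Employed = 7.71 + 79.58 + 406.87 = 494.16 thousand (anyone who worked, including part-time for economic reasons, counts as employed).
Unemployed = 3.20 + 10.55 = 13.75 thousand (jobless and actively searching, or on temporary layoff).
Labor force = 494.16 + 13.75 = 507.91 thousand.
Not in labor force = 3.17 + 155.58 + 25.91 + 30.42 = 215.08 thousand (those not working and not actively searching are outside the labor force — including those who want a job but have given up searching).
Civilian working-age population = 507.91 + 215.08 = 722.99 thousand.
Unemployment rate = 13.75 / 507.91 = 2.71%.
Labor force participation rate = 507.91 / 722.99 = 70.25%.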